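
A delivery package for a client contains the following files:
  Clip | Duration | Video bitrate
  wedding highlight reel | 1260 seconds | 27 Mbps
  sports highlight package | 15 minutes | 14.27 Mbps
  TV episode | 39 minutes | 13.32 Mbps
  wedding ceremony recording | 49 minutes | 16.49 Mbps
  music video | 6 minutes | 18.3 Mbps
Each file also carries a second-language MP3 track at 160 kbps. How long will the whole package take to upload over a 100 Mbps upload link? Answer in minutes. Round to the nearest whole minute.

Audio: 160 kbps = 0.160 Mbps.
wedding highlight reel: 27.160 Mbps × 1260 s = 34221.6 Mb
sports highlight package: 14.430 Mbps × 900 s = 12987.0 Mb
TV episode: 13.480 Mbps × 2340 s = 31543.2 Mb
wedding ceremony recording: 16.650 Mbps × 2940 s = 48951.0 Mb
music video: 18.460 Mbps × 360 s = 6645.6 Mb
Total: 134348.4 Mb = 16793.5 MB.
At 100 Mbps: 134348.4 / 100 = 1343 s ≈ 22.4 minutes.

22 minutes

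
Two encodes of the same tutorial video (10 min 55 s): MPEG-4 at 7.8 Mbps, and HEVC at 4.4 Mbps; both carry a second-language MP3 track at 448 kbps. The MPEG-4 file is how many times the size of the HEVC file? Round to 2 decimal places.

1.70

10 min 55 s = 655 s
Audio: 448 kbps = 0.448 Mbps.
MPEG-4: 8.248 Mbps × 655 s = 5402.4 Mb = 0.629 GiB.
HEVC: 4.848 Mbps × 655 s = 3175.4 Mb = 0.370 GiB.
Ratio: 0.629 / 0.370 = 1.701.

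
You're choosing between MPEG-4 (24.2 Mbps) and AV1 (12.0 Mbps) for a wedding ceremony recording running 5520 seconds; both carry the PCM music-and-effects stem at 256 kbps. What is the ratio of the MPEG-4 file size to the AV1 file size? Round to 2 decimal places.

Audio: 256 kbps = 0.256 Mbps.
MPEG-4: 24.456 Mbps × 5520 s = 134997.1 Mb = 16.875 GB.
AV1: 12.256 Mbps × 5520 s = 67653.1 Mb = 8.457 GB.
Ratio: 16.875 / 8.457 = 1.995.

2.00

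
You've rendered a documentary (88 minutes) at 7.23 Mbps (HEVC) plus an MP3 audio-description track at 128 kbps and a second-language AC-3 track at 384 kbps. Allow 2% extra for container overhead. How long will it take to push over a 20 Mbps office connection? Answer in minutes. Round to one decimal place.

88 min = 5280 s
Audio total: 128 + 384 = 512 kbps = 0.512 Mbps.
Total bitrate: 7.742 Mbps.
File: 7.742 Mbps × 5280 s = 40877.8 Mb.
With 2% container overhead: ×1.02. → 41695.3 Mb.
At 20 Mbps: 41695.3 / 20 = 2084.8 s ≈ 34.7 minutes.

34.7 minutes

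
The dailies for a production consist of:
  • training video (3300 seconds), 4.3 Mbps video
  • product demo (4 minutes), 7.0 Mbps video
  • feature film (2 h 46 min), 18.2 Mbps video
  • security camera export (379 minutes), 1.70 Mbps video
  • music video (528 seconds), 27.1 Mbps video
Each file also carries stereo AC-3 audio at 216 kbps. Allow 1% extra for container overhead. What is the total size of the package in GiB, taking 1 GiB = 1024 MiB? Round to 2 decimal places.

30.34 GiB

Audio: 216 kbps = 0.216 Mbps.
training video: 4.516 Mbps × 3300 s × 1.01 = 15051.8 Mb
product demo: 7.216 Mbps × 240 s × 1.01 = 1749.2 Mb
feature film: 18.416 Mbps × 9960 s × 1.01 = 185257.6 Mb
security camera export: 1.916 Mbps × 22740 s × 1.01 = 44005.5 Mb
music video: 27.316 Mbps × 528 s × 1.01 = 14567.1 Mb
Total: 260631.2 Mb = 32578.9 MB.
= 30.34 GiB.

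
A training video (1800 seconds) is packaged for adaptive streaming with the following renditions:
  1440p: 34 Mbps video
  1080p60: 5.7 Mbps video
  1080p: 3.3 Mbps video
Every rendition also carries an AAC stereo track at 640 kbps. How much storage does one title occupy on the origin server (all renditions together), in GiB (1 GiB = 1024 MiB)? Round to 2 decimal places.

Audio: 640 kbps = 0.640 Mbps.
Sum of rendition bitrates: (34+0.640) + (5.7+0.640) + (3.3+0.640) = 44.920 Mbps.
× 1800 s = 80,856 Mb = 10,107 MB = 9.413 GiB.

9.41 GiB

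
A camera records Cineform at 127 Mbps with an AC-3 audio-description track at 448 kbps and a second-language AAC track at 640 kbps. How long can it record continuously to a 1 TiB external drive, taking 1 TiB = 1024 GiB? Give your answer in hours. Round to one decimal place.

19.1 hours

Audio total: 448 + 640 = 1088 kbps = 1.088 Mbps.
Total bitrate: 127 + 1.088 = 128.088 Mbps.
Capacity: 1 TiB = 8,796,093 Mb.
Recording time: 8,796,093 / 128.088 = 68,672 s ≈ 19.1 hours.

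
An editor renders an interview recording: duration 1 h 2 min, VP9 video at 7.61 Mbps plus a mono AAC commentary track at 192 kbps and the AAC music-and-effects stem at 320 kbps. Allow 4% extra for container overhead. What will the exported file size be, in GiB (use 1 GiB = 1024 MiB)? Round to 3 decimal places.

1 h 2 min = 62 min = 3720 s
Audio total: 192 + 320 = 512 kbps = 0.512 Mbps.
Total bitrate: 7.61 + 0.512 = 8.122 Mbps.
Stream data: 8.122 Mbps × 3720 s = 30213.8 Mb.
With 4% container overhead: ×1.04.
31,422 Mb = 3,927,799,200 bytes ÷ 1,073,741,824 = 3.658 GiB.

3.658 GiB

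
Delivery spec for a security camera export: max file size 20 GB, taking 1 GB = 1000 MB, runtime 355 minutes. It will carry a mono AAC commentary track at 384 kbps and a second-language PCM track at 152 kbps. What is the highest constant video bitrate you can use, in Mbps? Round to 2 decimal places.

6.98 Mbps

Budget: 20 GB = 160000.0 Mb.
355 min = 21300 s
Total bitrate budget: 160000.0 Mb / 21300 s = 7.512 Mbps.
Audio total: 384 + 152 = 536 kbps = 0.536 Mbps.
Video: 7.512 − 0.536 = 6.976 Mbps.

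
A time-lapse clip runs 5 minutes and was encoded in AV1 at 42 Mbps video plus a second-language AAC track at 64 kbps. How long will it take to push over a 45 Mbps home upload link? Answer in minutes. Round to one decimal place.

5 min = 300 s
Audio: 64 kbps = 0.064 Mbps.
Total bitrate: 42.064 Mbps.
File: 42.064 Mbps × 300 s = 12619.2 Mb.
At 45 Mbps: 12619.2 / 45 = 280.4 s ≈ 4.67 minutes.

4.7 minutes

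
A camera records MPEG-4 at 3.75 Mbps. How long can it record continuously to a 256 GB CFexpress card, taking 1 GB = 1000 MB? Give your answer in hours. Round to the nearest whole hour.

152 hours

Capacity: 256 GB = 2,048,000 Mb.
Recording time: 2,048,000 / 3.750 = 546,133 s ≈ 152 hours.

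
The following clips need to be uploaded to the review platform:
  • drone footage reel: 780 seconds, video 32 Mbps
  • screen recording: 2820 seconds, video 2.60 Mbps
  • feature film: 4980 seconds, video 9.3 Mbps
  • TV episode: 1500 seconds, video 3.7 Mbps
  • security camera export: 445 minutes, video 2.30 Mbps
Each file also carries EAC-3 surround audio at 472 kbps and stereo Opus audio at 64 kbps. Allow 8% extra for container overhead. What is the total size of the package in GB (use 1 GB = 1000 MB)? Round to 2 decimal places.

22.31 GB

Audio total: 472 + 64 = 536 kbps = 0.536 Mbps.
drone footage reel: 32.536 Mbps × 780 s × 1.08 = 27408.3 Mb
screen recording: 3.136 Mbps × 2820 s × 1.08 = 9551.0 Mb
feature film: 9.836 Mbps × 4980 s × 1.08 = 52901.9 Mb
TV episode: 4.236 Mbps × 1500 s × 1.08 = 6862.3 Mb
security camera export: 2.836 Mbps × 26700 s × 1.08 = 81778.9 Mb
Total: 178502.5 Mb = 22312.8 MB.
= 22.31 GB.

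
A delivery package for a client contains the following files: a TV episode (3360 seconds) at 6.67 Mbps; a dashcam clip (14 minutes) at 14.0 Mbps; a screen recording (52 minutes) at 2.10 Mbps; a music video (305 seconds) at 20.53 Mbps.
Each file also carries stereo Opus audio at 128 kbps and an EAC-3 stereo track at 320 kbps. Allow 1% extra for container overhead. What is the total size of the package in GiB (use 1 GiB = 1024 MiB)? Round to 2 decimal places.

Audio total: 128 + 320 = 448 kbps = 0.448 Mbps.
TV episode: 7.118 Mbps × 3360 s × 1.01 = 24155.6 Mb
dashcam clip: 14.448 Mbps × 840 s × 1.01 = 12257.7 Mb
screen recording: 2.548 Mbps × 3120 s × 1.01 = 8029.3 Mb
music video: 20.978 Mbps × 305 s × 1.01 = 6462.3 Mb
Total: 50904.9 Mb = 6363.1 MB.
= 5.926 GiB.

5.93 GiB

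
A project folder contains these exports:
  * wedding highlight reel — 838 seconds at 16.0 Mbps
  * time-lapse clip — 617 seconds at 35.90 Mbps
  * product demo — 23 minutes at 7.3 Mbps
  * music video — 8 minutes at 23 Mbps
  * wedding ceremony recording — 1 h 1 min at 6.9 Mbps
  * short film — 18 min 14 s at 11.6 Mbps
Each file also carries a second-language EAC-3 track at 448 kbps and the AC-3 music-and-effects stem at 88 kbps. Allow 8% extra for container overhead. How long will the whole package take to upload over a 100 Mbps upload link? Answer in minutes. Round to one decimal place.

Audio total: 448 + 88 = 536 kbps = 0.536 Mbps.
wedding highlight reel: 16.536 Mbps × 838 s × 1.08 = 14965.7 Mb
time-lapse clip: 36.436 Mbps × 617 s × 1.08 = 24279.5 Mb
product demo: 7.836 Mbps × 1380 s × 1.08 = 11678.8 Mb
music video: 23.536 Mbps × 480 s × 1.08 = 12201.1 Mb
wedding ceremony recording: 7.436 Mbps × 3660 s × 1.08 = 29393.0 Mb
short film: 12.136 Mbps × 1094 s × 1.08 = 14338.9 Mb
Total: 106857.0 Mb = 13357.1 MB.
At 100 Mbps: 106857.0 / 100 = 1069 s ≈ 17.8 minutes.

17.8 minutes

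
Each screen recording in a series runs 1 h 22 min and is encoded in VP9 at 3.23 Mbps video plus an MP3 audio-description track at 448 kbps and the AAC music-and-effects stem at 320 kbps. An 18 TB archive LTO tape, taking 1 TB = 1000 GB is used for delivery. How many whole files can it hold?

1 h 22 min = 82 min = 4920 s
Audio total: 448 + 320 = 768 kbps = 0.768 Mbps.
Total bitrate: 3.998 Mbps.
Per item: 3.998 Mbps × 4920 s = 19,670 Mb = 2,459 MB.
Capacity: 18 TB = 144,000,000 Mb; 7320.73 items → 7320 complete.

7320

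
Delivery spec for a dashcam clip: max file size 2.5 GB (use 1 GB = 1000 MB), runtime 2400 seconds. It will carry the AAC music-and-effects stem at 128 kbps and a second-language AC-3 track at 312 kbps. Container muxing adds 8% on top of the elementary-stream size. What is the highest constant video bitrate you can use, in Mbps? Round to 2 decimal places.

Budget: 2.5 GB = 20000.0 Mb.
Stream payload after overhead: 20000.0 / 1.08 = 18518.5 Mb.
Total bitrate budget: 18518.5 Mb / 2400 s = 7.716 Mbps.
Audio total: 128 + 312 = 440 kbps = 0.440 Mbps.
Video: 7.716 − 0.440 = 7.276 Mbps.

7.28 Mbps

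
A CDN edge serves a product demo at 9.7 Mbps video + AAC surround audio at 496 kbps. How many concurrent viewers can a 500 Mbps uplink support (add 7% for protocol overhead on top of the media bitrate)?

Audio: 496 kbps = 0.496 Mbps.
Per-viewer media rate: 10.196 Mbps.
On the wire with 7% overhead: 10.910 Mbps.
500 Mbps = 500.0 Mbps; 500.0 / 10.910 = 45.83 → 45 viewers.

45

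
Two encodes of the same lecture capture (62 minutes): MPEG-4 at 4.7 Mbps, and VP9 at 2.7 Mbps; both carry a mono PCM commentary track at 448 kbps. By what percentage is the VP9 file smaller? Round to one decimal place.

38.9%

62 min = 3720 s
Audio: 448 kbps = 0.448 Mbps.
MPEG-4: 5.148 Mbps × 3720 s = 19150.6 Mb = 2.394 GB.
VP9: 3.148 Mbps × 3720 s = 11710.6 Mb = 1.464 GB.
Reduction: (1 − 1.464/2.394) × 100 = 38.85%.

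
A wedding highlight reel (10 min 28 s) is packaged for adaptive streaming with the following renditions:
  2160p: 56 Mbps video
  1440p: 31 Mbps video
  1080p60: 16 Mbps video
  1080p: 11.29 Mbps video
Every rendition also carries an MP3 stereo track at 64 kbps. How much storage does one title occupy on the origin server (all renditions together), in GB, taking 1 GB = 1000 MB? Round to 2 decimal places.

8.99 GB

10 min 28 s = 628 s
Audio: 64 kbps = 0.064 Mbps.
Sum of rendition bitrates: (56+0.064) + (31+0.064) + (16+0.064) + (11.29+0.064) = 114.546 Mbps.
× 628 s = 71,935 Mb = 8,992 MB = 8.992 GB.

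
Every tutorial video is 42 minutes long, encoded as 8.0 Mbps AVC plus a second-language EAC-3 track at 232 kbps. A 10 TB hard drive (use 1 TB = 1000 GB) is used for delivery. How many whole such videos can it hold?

42 min = 2520 s
Audio: 232 kbps = 0.232 Mbps.
Total bitrate: 8.232 Mbps.
Per item: 8.232 Mbps × 2520 s = 20,745 Mb = 2,593 MB.
Capacity: 10 TB = 80,000,000 Mb; 3856.42 items → 3856 complete.

3856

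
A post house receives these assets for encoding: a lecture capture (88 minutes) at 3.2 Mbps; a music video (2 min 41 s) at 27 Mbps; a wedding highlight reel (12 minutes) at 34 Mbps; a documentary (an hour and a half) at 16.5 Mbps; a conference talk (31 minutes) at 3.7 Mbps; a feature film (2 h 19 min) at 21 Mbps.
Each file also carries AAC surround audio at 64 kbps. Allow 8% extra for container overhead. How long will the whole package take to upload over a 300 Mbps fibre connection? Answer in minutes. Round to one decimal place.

19.1 minutes

Audio: 64 kbps = 0.064 Mbps.
lecture capture: 3.264 Mbps × 5280 s × 1.08 = 18612.6 Mb
music video: 27.064 Mbps × 161 s × 1.08 = 4705.9 Mb
wedding highlight reel: 34.064 Mbps × 720 s × 1.08 = 26488.2 Mb
documentary: 16.564 Mbps × 5400 s × 1.08 = 96601.2 Mb
conference talk: 3.764 Mbps × 1860 s × 1.08 = 7561.1 Mb
feature film: 21.064 Mbps × 8340 s × 1.08 = 189727.7 Mb
Total: 343696.7 Mb = 42962.1 MB.
At 300 Mbps: 343696.7 / 300 = 1146 s ≈ 19.1 minutes.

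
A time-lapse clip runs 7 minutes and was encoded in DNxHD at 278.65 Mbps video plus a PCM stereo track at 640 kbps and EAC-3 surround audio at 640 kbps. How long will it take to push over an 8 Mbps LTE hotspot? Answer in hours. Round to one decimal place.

7 min = 420 s
Audio total: 640 + 640 = 1280 kbps = 1.280 Mbps.
Total bitrate: 279.930 Mbps.
File: 279.930 Mbps × 420 s = 117570.6 Mb.
At 8 Mbps: 117570.6 / 8 = 14696.3 s ≈ 4.08 hours.

4.1 hours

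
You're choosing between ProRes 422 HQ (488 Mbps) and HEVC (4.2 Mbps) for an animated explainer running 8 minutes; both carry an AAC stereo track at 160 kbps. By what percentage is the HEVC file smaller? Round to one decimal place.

99.1%

8 min = 480 s
Audio: 160 kbps = 0.160 Mbps.
ProRes 422 HQ: 488.160 Mbps × 480 s = 234316.8 Mb = 27.278 GiB.
HEVC: 4.360 Mbps × 480 s = 2092.8 Mb = 0.244 GiB.
Reduction: (1 − 0.244/27.278) × 100 = 99.11%.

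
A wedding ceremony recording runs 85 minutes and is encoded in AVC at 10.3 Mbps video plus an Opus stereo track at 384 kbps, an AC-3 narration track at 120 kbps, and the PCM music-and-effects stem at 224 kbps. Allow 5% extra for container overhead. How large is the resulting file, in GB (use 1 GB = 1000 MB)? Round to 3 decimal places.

85 min = 5100 s
Audio total: 384 + 120 + 224 = 728 kbps = 0.728 Mbps.
Total bitrate: 10.3 + 0.728 = 11.028 Mbps.
Stream data: 11.028 Mbps × 5100 s = 56242.8 Mb.
With 5% container overhead: ×1.05.
59,055 Mb ÷ 8 = 7,382 MB → 7.382 GB.

7.382 GB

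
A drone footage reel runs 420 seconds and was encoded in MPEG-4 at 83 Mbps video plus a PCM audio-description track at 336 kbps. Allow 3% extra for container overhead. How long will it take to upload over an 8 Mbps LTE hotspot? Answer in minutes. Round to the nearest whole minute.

75 minutes

Audio: 336 kbps = 0.336 Mbps.
Total bitrate: 83.336 Mbps.
File: 83.336 Mbps × 420 s = 35001.1 Mb.
With 3% container overhead: ×1.03. → 36051.2 Mb.
At 8 Mbps: 36051.2 / 8 = 4506.4 s ≈ 75.1 minutes.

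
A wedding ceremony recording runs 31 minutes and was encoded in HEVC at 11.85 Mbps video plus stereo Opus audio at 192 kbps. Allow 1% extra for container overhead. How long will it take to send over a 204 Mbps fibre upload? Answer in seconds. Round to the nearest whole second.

111 seconds

31 min = 1860 s
Audio: 192 kbps = 0.192 Mbps.
Total bitrate: 12.042 Mbps.
File: 12.042 Mbps × 1860 s = 22398.1 Mb.
With 1% container overhead: ×1.01. → 22622.1 Mb.
At 204 Mbps: 22622.1 / 204 = 110.9 s ≈ 111 seconds.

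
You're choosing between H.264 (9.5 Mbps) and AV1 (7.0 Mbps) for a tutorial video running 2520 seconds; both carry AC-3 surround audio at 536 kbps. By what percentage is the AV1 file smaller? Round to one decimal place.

Audio: 536 kbps = 0.536 Mbps.
H.264: 10.036 Mbps × 2520 s = 25290.7 Mb = 3.161 GB.
AV1: 7.536 Mbps × 2520 s = 18990.7 Mb = 2.374 GB.
Reduction: (1 − 2.374/3.161) × 100 = 24.91%.

24.9%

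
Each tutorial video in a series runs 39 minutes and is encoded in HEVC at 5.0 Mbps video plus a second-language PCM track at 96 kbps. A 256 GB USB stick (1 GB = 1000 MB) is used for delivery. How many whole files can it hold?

39 min = 2340 s
Audio: 96 kbps = 0.096 Mbps.
Total bitrate: 5.096 Mbps.
Per item: 5.096 Mbps × 2340 s = 11,925 Mb = 1,491 MB.
Capacity: 256 GB = 2,048,000 Mb; 171.75 items → 171 complete.

171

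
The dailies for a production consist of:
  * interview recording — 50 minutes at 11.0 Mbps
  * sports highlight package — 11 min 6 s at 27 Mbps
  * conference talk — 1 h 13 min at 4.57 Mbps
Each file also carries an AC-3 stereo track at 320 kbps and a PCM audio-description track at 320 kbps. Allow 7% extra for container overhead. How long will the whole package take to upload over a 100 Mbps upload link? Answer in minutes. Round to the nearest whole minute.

Audio total: 320 + 320 = 640 kbps = 0.640 Mbps.
interview recording: 11.640 Mbps × 3000 s × 1.07 = 37364.4 Mb
sports highlight package: 27.640 Mbps × 666 s × 1.07 = 19696.8 Mb
conference talk: 5.210 Mbps × 4380 s × 1.07 = 24417.2 Mb
Total: 81478.4 Mb = 10184.8 MB.
At 100 Mbps: 81478.4 / 100 = 815 s ≈ 13.6 minutes.

14 minutes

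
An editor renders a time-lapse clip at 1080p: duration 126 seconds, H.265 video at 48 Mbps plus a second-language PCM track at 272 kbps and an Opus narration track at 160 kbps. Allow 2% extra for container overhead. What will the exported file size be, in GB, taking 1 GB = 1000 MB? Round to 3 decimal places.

Audio total: 272 + 160 = 432 kbps = 0.432 Mbps.
Total bitrate: 48 + 0.432 = 48.432 Mbps.
Stream data: 48.432 Mbps × 126 s = 6102.4 Mb.
With 2% container overhead: ×1.02.
6,224 Mb ÷ 8 = 778.1 MB → 0.7781 GB.

0.778 GB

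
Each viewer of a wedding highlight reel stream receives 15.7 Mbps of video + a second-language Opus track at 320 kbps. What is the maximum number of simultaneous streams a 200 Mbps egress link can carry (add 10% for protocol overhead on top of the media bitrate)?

11

Audio: 320 kbps = 0.320 Mbps.
Per-viewer media rate: 16.020 Mbps.
On the wire with 10% overhead: 17.622 Mbps.
200 Mbps = 200.0 Mbps; 200.0 / 17.622 = 11.35 → 11 viewers.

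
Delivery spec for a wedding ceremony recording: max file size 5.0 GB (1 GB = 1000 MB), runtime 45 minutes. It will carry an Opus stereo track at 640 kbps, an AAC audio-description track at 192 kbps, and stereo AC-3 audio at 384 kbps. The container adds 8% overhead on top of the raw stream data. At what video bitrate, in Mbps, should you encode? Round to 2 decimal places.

12.50 Mbps

Budget: 5.0 GB = 40000.0 Mb.
Stream payload after overhead: 40000.0 / 1.08 = 37037.0 Mb.
45 min = 2700 s
Total bitrate budget: 37037.0 Mb / 2700 s = 13.717 Mbps.
Audio total: 640 + 192 + 384 = 1216 kbps = 1.216 Mbps.
Video: 13.717 − 1.216 = 12.501 Mbps.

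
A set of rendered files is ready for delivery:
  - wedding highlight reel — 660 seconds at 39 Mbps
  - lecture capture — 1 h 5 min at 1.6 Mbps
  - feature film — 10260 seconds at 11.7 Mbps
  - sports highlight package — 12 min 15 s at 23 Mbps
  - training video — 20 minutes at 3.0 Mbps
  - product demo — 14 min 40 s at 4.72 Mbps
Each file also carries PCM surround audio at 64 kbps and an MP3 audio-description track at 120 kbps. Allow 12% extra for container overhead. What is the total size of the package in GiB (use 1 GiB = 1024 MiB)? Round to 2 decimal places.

Audio total: 64 + 120 = 184 kbps = 0.184 Mbps.
wedding highlight reel: 39.184 Mbps × 660 s × 1.12 = 28964.8 Mb
lecture capture: 1.784 Mbps × 3900 s × 1.12 = 7792.5 Mb
feature film: 11.884 Mbps × 10260 s × 1.12 = 136561.4 Mb
sports highlight package: 23.184 Mbps × 735 s × 1.12 = 19085.1 Mb
training video: 3.184 Mbps × 1200 s × 1.12 = 4279.3 Mb
product demo: 4.904 Mbps × 880 s × 1.12 = 4833.4 Mb
Total: 201516.5 Mb = 25189.6 MB.
= 23.46 GiB.

23.46 GiB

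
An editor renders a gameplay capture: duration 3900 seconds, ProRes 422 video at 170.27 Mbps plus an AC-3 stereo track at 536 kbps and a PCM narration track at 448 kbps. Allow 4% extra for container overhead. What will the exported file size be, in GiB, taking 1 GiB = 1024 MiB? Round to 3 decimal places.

80.863 GiB

Audio total: 536 + 448 = 984 kbps = 0.984 Mbps.
Total bitrate: 170.27 + 0.984 = 171.254 Mbps.
Stream data: 171.254 Mbps × 3900 s = 667890.6 Mb.
With 4% container overhead: ×1.04.
694,606 Mb = 86,825,778,000 bytes ÷ 1,073,741,824 = 80.86 GiB.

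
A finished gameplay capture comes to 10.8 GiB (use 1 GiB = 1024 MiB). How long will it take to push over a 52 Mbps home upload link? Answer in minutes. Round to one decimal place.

29.7 minutes

File: 10.8 GiB = 92771.3 Mb.
At 52 Mbps: 92771.3 / 52 = 1784.1 s ≈ 29.7 minutes.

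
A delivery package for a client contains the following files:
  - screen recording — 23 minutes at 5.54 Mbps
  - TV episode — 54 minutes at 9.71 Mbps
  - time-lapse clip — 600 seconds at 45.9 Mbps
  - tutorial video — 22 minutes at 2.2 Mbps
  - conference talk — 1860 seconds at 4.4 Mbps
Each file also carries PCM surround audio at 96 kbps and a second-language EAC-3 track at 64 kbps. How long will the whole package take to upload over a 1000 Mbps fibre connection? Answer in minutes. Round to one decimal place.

1.3 minutes

Audio total: 96 + 64 = 160 kbps = 0.160 Mbps.
screen recording: 5.700 Mbps × 1380 s = 7866.0 Mb
TV episode: 9.870 Mbps × 3240 s = 31978.8 Mb
time-lapse clip: 46.060 Mbps × 600 s = 27636.0 Mb
tutorial video: 2.360 Mbps × 1320 s = 3115.2 Mb
conference talk: 4.560 Mbps × 1860 s = 8481.6 Mb
Total: 79077.6 Mb = 9884.7 MB.
At 1000 Mbps: 79077.6 / 1000 = 79 s ≈ 1.32 minutes.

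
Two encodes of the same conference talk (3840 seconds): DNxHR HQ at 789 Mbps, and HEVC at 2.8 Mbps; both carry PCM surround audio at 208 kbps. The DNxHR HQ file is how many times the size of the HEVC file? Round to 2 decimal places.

262.37

Audio: 208 kbps = 0.208 Mbps.
DNxHR HQ: 789.208 Mbps × 3840 s = 3030558.7 Mb = 378.820 GB.
HEVC: 3.008 Mbps × 3840 s = 11550.7 Mb = 1.444 GB.
Ratio: 378.820 / 1.444 = 262.370.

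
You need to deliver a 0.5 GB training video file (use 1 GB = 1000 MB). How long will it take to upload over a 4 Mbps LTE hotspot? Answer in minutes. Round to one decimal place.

File: 0.5 GB = 4000.0 Mb.
At 4 Mbps: 4000.0 / 4 = 1000.0 s ≈ 16.7 minutes.

16.7 minutes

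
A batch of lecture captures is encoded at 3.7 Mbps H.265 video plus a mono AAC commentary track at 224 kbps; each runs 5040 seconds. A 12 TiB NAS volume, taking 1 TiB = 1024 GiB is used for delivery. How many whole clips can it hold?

Audio: 224 kbps = 0.224 Mbps.
Total bitrate: 3.924 Mbps.
Per item: 3.924 Mbps × 5040 s = 19,777 Mb = 2,472 MB.
Capacity: 12 TiB = 105,553,116 Mb; 5337.18 items → 5337 complete.

5337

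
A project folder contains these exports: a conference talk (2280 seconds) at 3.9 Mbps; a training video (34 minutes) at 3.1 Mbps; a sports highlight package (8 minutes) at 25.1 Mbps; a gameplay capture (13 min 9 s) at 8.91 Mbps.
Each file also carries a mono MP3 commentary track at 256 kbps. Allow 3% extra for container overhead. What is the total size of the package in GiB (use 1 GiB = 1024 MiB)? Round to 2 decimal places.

Audio: 256 kbps = 0.256 Mbps.
conference talk: 4.156 Mbps × 2280 s × 1.03 = 9760.0 Mb
training video: 3.356 Mbps × 2040 s × 1.03 = 7051.6 Mb
sports highlight package: 25.356 Mbps × 480 s × 1.03 = 12536.0 Mb
gameplay capture: 9.166 Mbps × 789 s × 1.03 = 7448.9 Mb
Total: 36796.5 Mb = 4599.6 MB.
= 4.284 GiB.

4.28 GiB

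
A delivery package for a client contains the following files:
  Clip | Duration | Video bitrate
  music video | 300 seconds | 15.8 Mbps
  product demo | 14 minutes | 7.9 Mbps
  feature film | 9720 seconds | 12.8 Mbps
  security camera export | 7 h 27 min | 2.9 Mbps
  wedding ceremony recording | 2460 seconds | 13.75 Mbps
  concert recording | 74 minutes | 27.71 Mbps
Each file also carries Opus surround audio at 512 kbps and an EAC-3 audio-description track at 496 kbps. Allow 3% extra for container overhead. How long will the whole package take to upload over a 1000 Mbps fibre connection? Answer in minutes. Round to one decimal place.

7.1 minutes

Audio total: 512 + 496 = 1008 kbps = 1.008 Mbps.
music video: 16.808 Mbps × 300 s × 1.03 = 5193.7 Mb
product demo: 8.908 Mbps × 840 s × 1.03 = 7707.2 Mb
feature film: 13.808 Mbps × 9720 s × 1.03 = 138240.2 Mb
security camera export: 3.908 Mbps × 26820 s × 1.03 = 107956.9 Mb
wedding ceremony recording: 14.758 Mbps × 2460 s × 1.03 = 37393.8 Mb
concert recording: 28.718 Mbps × 4440 s × 1.03 = 131333.2 Mb
Total: 427825.0 Mb = 53478.1 MB.
At 1000 Mbps: 427825.0 / 1000 = 428 s ≈ 7.13 minutes.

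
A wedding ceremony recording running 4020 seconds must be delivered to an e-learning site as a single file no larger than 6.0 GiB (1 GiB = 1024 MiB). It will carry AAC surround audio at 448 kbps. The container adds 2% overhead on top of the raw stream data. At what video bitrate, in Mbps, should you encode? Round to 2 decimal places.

Budget: 6.0 GiB = 51539.6 Mb.
Stream payload after overhead: 51539.6 / 1.02 = 50529.0 Mb.
Total bitrate budget: 50529.0 Mb / 4020 s = 12.569 Mbps.
Audio: 448 kbps = 0.448 Mbps.
Video: 12.569 − 0.448 = 12.121 Mbps.

12.12 Mbps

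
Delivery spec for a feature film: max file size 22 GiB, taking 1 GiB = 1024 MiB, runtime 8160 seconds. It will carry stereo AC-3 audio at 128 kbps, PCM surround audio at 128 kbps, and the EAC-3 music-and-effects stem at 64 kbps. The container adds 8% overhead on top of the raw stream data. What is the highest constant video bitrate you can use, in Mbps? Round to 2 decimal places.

21.12 Mbps

Budget: 22 GiB = 188978.6 Mb.
Stream payload after overhead: 188978.6 / 1.08 = 174980.1 Mb.
Total bitrate budget: 174980.1 Mb / 8160 s = 21.444 Mbps.
Audio total: 128 + 128 + 64 = 320 kbps = 0.320 Mbps.
Video: 21.444 − 0.320 = 21.124 Mbps.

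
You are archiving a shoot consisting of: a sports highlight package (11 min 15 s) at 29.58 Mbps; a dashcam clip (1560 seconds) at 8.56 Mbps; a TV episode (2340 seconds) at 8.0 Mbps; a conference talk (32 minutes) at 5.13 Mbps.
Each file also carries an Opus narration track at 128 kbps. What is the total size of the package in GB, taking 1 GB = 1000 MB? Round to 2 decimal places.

Audio: 128 kbps = 0.128 Mbps.
sports highlight package: 29.708 Mbps × 675 s = 20052.9 Mb
dashcam clip: 8.688 Mbps × 1560 s = 13553.3 Mb
TV episode: 8.128 Mbps × 2340 s = 19019.5 Mb
conference talk: 5.258 Mbps × 1920 s = 10095.4 Mb
Total: 62721.1 Mb = 7840.1 MB.
= 7.840 GB.

7.84 GB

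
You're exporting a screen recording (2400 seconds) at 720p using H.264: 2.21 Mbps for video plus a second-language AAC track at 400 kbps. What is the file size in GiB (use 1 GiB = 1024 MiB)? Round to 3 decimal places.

0.729 GiB

Audio: 400 kbps = 0.400 Mbps.
Total bitrate: 2.21 + 0.400 = 2.610 Mbps.
Stream data: 2.610 Mbps × 2400 s = 6264.0 Mb.
6,264 Mb = 783,000,000 bytes ÷ 1,073,741,824 = 0.7292 GiB.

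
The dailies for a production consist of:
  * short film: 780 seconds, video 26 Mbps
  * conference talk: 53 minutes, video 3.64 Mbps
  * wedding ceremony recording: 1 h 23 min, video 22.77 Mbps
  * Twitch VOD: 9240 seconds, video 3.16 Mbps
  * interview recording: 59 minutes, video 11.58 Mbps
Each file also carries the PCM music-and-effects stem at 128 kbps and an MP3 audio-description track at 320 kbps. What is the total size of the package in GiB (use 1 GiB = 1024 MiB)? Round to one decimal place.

Audio total: 128 + 320 = 448 kbps = 0.448 Mbps.
short film: 26.448 Mbps × 780 s = 20629.4 Mb
conference talk: 4.088 Mbps × 3180 s = 12999.8 Mb
wedding ceremony recording: 23.218 Mbps × 4980 s = 115625.6 Mb
Twitch VOD: 3.608 Mbps × 9240 s = 33337.9 Mb
interview recording: 12.028 Mbps × 3540 s = 42579.1 Mb
Total: 225172.0 Mb = 28146.5 MB.
= 26.21 GiB.

26.2 GiB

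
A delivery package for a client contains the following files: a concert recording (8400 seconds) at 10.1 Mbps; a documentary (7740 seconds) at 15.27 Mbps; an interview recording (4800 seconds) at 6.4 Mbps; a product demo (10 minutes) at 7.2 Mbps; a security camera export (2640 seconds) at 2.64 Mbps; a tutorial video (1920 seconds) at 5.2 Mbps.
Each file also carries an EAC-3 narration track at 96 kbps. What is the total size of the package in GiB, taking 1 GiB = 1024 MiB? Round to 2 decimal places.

29.98 GiB

Audio: 96 kbps = 0.096 Mbps.
concert recording: 10.196 Mbps × 8400 s = 85646.4 Mb
documentary: 15.366 Mbps × 7740 s = 118932.8 Mb
interview recording: 6.496 Mbps × 4800 s = 31180.8 Mb
product demo: 7.296 Mbps × 600 s = 4377.6 Mb
security camera export: 2.736 Mbps × 2640 s = 7223.0 Mb
tutorial video: 5.296 Mbps × 1920 s = 10168.3 Mb
Total: 257529.0 Mb = 32191.1 MB.
= 29.98 GiB.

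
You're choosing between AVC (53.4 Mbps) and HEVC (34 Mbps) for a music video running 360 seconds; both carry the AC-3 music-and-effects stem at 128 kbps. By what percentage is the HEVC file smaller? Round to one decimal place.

36.2%

Audio: 128 kbps = 0.128 Mbps.
AVC: 53.528 Mbps × 360 s = 19270.1 Mb = 2.243 GiB.
HEVC: 34.128 Mbps × 360 s = 12286.1 Mb = 1.430 GiB.
Reduction: (1 − 1.430/2.243) × 100 = 36.24%.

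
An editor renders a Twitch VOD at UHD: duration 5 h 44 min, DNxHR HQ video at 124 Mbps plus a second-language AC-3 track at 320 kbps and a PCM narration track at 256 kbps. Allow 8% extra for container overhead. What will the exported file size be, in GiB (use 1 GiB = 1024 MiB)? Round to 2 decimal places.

323.28 GiB

5 h 44 min = 344 min = 20640 s
Audio total: 320 + 256 = 576 kbps = 0.576 Mbps.
Total bitrate: 124 + 0.576 = 124.576 Mbps.
Stream data: 124.576 Mbps × 20640 s = 2571248.6 Mb.
With 8% container overhead: ×1.08.
2,776,949 Mb = 347,118,566,400 bytes ÷ 1,073,741,824 = 323.3 GiB.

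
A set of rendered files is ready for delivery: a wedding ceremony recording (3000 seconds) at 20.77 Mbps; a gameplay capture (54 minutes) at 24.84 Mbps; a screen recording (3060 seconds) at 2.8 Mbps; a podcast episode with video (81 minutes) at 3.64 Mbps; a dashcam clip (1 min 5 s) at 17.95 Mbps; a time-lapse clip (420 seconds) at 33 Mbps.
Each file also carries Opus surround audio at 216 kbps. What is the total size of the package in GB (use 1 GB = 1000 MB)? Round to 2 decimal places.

Audio: 216 kbps = 0.216 Mbps.
wedding ceremony recording: 20.986 Mbps × 3000 s = 62958.0 Mb
gameplay capture: 25.056 Mbps × 3240 s = 81181.4 Mb
screen recording: 3.016 Mbps × 3060 s = 9229.0 Mb
podcast episode with video: 3.856 Mbps × 4860 s = 18740.2 Mb
dashcam clip: 18.166 Mbps × 65 s = 1180.8 Mb
time-lapse clip: 33.216 Mbps × 420 s = 13950.7 Mb
Total: 187240.1 Mb = 23405.0 MB.
= 23.41 GB.

23.41 GB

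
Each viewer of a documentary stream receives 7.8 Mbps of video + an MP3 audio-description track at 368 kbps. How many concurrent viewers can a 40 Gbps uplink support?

Audio: 368 kbps = 0.368 Mbps.
Per-viewer media rate: 8.168 Mbps.
40 Gbps = 40,000 Mbps; 40,000 / 8.168 = 4897.16 → 4897 viewers.

4897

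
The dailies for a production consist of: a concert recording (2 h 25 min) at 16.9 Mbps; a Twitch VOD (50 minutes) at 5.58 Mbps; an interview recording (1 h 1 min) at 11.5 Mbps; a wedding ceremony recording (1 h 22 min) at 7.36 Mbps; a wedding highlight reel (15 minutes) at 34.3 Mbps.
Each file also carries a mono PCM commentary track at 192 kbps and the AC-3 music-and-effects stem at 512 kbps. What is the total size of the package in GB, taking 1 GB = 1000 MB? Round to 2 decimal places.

Audio total: 192 + 512 = 704 kbps = 0.704 Mbps.
concert recording: 17.604 Mbps × 8700 s = 153154.8 Mb
Twitch VOD: 6.284 Mbps × 3000 s = 18852.0 Mb
interview recording: 12.204 Mbps × 3660 s = 44666.6 Mb
wedding ceremony recording: 8.064 Mbps × 4920 s = 39674.9 Mb
wedding highlight reel: 35.004 Mbps × 900 s = 31503.6 Mb
Total: 287851.9 Mb = 35981.5 MB.
= 35.98 GB.

35.98 GB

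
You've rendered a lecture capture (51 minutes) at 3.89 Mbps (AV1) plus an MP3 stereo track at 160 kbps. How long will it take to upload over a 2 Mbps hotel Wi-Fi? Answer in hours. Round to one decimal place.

1.7 hours

51 min = 3060 s
Audio: 160 kbps = 0.160 Mbps.
Total bitrate: 4.050 Mbps.
File: 4.050 Mbps × 3060 s = 12393.0 Mb.
At 2 Mbps: 12393.0 / 2 = 6196.5 s ≈ 1.72 hours.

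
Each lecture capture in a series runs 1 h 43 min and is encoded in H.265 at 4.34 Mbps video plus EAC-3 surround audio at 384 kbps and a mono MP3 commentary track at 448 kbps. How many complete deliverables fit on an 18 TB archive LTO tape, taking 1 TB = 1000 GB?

1 h 43 min = 103 min = 6180 s
Audio total: 384 + 448 = 832 kbps = 0.832 Mbps.
Total bitrate: 5.172 Mbps.
Per item: 5.172 Mbps × 6180 s = 31,963 Mb = 3,995 MB.
Capacity: 18 TB = 144,000,000 Mb; 4505.21 items → 4505 complete.

4505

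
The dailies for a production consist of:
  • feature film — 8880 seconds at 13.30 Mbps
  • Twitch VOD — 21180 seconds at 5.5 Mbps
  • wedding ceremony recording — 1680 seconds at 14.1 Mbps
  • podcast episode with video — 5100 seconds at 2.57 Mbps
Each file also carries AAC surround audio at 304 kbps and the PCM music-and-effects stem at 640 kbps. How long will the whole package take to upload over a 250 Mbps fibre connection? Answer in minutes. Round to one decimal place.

Audio total: 304 + 640 = 944 kbps = 0.944 Mbps.
feature film: 14.244 Mbps × 8880 s = 126486.7 Mb
Twitch VOD: 6.444 Mbps × 21180 s = 136483.9 Mb
wedding ceremony recording: 15.044 Mbps × 1680 s = 25273.9 Mb
podcast episode with video: 3.514 Mbps × 5100 s = 17921.4 Mb
Total: 306166.0 Mb = 38270.7 MB.
At 250 Mbps: 306166.0 / 250 = 1225 s ≈ 20.4 minutes.

20.4 minutes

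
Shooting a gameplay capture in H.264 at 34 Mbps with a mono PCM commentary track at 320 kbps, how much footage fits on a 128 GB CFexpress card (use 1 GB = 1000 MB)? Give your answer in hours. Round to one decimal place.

8.3 hours

Audio: 320 kbps = 0.320 Mbps.
Total bitrate: 34 + 0.320 = 34.320 Mbps.
Capacity: 128 GB = 1,024,000 Mb.
Recording time: 1,024,000 / 34.320 = 29,837 s ≈ 8.29 hours.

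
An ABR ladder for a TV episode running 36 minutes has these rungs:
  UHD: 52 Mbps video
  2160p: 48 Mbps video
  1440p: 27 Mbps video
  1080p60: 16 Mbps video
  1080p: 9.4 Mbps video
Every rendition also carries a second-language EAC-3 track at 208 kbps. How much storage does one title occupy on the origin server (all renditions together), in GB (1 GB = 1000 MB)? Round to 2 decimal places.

41.43 GB

36 min = 2160 s
Audio: 208 kbps = 0.208 Mbps.
Sum of rendition bitrates: (52+0.208) + (48+0.208) + (27+0.208) + (16+0.208) + (9.4+0.208) = 153.440 Mbps.
× 2160 s = 331,430 Mb = 41,429 MB = 41.43 GB.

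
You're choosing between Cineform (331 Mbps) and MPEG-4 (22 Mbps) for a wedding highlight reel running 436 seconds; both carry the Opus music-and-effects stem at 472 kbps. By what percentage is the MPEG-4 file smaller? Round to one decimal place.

93.2%

Audio: 472 kbps = 0.472 Mbps.
Cineform: 331.472 Mbps × 436 s = 144521.8 Mb = 18.065 GB.
MPEG-4: 22.472 Mbps × 436 s = 9797.8 Mb = 1.225 GB.
Reduction: (1 − 1.225/18.065) × 100 = 93.22%.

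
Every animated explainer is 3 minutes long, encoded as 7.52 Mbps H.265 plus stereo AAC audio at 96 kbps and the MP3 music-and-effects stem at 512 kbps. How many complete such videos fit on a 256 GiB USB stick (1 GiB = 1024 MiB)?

3 min = 180 s
Audio total: 96 + 512 = 608 kbps = 0.608 Mbps.
Total bitrate: 8.128 Mbps.
Per item: 8.128 Mbps × 180 s = 1,463 Mb = 182.9 MB.
Capacity: 256 GiB = 2,199,023 Mb; 1503.05 items → 1503 complete.

1503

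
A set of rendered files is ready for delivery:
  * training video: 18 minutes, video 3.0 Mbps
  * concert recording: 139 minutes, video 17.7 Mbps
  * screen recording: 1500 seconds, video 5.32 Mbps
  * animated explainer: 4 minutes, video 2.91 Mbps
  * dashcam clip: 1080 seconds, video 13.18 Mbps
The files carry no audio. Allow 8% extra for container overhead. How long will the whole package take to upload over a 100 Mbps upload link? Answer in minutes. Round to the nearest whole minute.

31 minutes

training video: 3.000 Mbps × 1080 s × 1.08 = 3499.2 Mb
concert recording: 17.700 Mbps × 8340 s × 1.08 = 159427.4 Mb
screen recording: 5.320 Mbps × 1500 s × 1.08 = 8618.4 Mb
animated explainer: 2.910 Mbps × 240 s × 1.08 = 754.3 Mb
dashcam clip: 13.180 Mbps × 1080 s × 1.08 = 15373.2 Mb
Total: 187672.5 Mb = 23459.1 MB.
At 100 Mbps: 187672.5 / 100 = 1877 s ≈ 31.3 minutes.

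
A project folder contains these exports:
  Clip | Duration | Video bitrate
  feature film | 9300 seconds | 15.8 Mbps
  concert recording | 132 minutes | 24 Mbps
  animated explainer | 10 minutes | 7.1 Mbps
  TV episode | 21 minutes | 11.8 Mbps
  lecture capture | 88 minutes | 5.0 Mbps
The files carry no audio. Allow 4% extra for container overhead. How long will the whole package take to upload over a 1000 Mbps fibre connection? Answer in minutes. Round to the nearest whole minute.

7 minutes

feature film: 15.800 Mbps × 9300 s × 1.04 = 152817.6 Mb
concert recording: 24.000 Mbps × 7920 s × 1.04 = 197683.2 Mb
animated explainer: 7.100 Mbps × 600 s × 1.04 = 4430.4 Mb
TV episode: 11.800 Mbps × 1260 s × 1.04 = 15462.7 Mb
lecture capture: 5.000 Mbps × 5280 s × 1.04 = 27456.0 Mb
Total: 397849.9 Mb = 49731.2 MB.
At 1000 Mbps: 397849.9 / 1000 = 398 s ≈ 6.63 minutes.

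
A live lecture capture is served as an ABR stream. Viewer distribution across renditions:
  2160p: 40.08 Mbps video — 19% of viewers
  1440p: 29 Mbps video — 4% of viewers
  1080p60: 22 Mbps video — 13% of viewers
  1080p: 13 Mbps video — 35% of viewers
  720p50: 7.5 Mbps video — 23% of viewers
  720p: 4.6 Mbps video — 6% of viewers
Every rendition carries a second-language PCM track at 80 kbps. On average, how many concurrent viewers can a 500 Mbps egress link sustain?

Audio: 80 kbps = 0.080 Mbps.
Average per-viewer bitrate: 0.19×40.160 + 0.04×29.080 + 0.13×22.080 + 0.35×13.080 + 0.23×7.580 + 0.06×4.680 = 18.266 Mbps.
500 Mbps = 500.0 Mbps; 500.0 / 18.266 = 27.37 → 27.

27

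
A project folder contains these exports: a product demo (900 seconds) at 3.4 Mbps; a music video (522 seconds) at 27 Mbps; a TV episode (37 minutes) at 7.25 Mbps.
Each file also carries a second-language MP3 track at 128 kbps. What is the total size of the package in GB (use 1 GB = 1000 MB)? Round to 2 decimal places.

Audio: 128 kbps = 0.128 Mbps.
product demo: 3.528 Mbps × 900 s = 3175.2 Mb
music video: 27.128 Mbps × 522 s = 14160.8 Mb
TV episode: 7.378 Mbps × 2220 s = 16379.2 Mb
Total: 33715.2 Mb = 4214.4 MB.
= 4.214 GB.

4.21 GB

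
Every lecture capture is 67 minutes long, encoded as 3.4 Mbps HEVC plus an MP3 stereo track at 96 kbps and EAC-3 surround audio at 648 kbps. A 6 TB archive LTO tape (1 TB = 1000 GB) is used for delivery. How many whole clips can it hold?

67 min = 4020 s
Audio total: 96 + 648 = 744 kbps = 0.744 Mbps.
Total bitrate: 4.144 Mbps.
Per item: 4.144 Mbps × 4020 s = 16,659 Mb = 2,082 MB.
Capacity: 6 TB = 48,000,000 Mb; 2881.35 items → 2881 complete.

2881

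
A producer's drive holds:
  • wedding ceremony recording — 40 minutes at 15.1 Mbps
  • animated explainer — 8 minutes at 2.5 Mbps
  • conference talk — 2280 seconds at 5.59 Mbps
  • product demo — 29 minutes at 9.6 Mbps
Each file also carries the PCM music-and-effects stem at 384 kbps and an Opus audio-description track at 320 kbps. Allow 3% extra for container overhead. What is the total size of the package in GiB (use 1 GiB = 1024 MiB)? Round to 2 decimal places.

8.60 GiB

Audio total: 384 + 320 = 704 kbps = 0.704 Mbps.
wedding ceremony recording: 15.804 Mbps × 2400 s × 1.03 = 39067.5 Mb
animated explainer: 3.204 Mbps × 480 s × 1.03 = 1584.1 Mb
conference talk: 6.294 Mbps × 2280 s × 1.03 = 14780.8 Mb
product demo: 10.304 Mbps × 1740 s × 1.03 = 18466.8 Mb
Total: 73899.2 Mb = 9237.4 MB.
= 8.603 GiB.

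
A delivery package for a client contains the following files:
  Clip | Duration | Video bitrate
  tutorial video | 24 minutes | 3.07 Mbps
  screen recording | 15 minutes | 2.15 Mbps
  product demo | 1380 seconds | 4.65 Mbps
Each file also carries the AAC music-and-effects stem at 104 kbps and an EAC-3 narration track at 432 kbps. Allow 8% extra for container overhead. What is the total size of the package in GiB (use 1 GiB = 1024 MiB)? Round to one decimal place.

Audio total: 104 + 432 = 536 kbps = 0.536 Mbps.
tutorial video: 3.606 Mbps × 1440 s × 1.08 = 5608.1 Mb
screen recording: 2.686 Mbps × 900 s × 1.08 = 2610.8 Mb
product demo: 5.186 Mbps × 1380 s × 1.08 = 7729.2 Mb
Total: 15948.1 Mb = 1993.5 MB.
= 1.857 GiB.

1.9 GiB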